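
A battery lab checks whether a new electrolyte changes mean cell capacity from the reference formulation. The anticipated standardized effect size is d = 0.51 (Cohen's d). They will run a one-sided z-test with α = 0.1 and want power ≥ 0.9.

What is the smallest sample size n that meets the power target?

n = 26

Set Φ(δ − 1.282) = 0.9; then δ − 1.282 = Φ⁻¹(0.9) = 1.282, giving δ = 2.563.
δ = d·√n ⇒ n = (δ/d)² = (2.563 / 0.51)² = 25.26.
Rounding up, n = 26.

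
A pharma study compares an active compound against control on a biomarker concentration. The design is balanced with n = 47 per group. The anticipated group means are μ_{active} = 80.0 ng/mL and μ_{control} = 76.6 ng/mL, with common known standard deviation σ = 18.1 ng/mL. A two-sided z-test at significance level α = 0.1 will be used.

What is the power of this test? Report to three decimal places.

Standardized effect: d = |μ_{active} − μ_{control}| / σ = |80.0 − 76.6| / 18.1 = 0.1878
Noncentrality parameter: δ = d·√(n/2) = 0.1878 × √(47/2) = 0.9106
Two-sided α = 0.1 → critical value z_{0.05} = 1.645.
Power = Φ(δ − 1.645) + Φ(−δ − 1.645) = Φ(-0.734) + Φ(-2.555) = 0.2314 + 0.0053 = 0.2367.

Power ≈ 0.237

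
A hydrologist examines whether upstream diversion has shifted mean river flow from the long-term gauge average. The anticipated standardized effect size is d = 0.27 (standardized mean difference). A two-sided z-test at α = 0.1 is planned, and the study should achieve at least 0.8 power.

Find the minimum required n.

n = 85

Set Φ(δ − 1.645) = 0.8; then δ − 1.645 = Φ⁻¹(0.8) = 0.842, giving δ = 2.486.
(Ignoring the negligible lower-tail rejection probability gives the usual closed-form inversion.)
δ = d·√n ⇒ n = (δ/d)² = (2.486 / 0.27)² = 84.81.
Round up to the next whole unit.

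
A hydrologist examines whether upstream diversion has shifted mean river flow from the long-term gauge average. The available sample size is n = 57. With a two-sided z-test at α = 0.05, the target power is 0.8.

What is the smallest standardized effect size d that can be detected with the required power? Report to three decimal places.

d ≈ 0.371

Required noncentrality: δ = z_{0.025} + z_{0.20} = 1.960 + 0.842 = 2.802.
(Lower-tail contribution to power is negligible for δ > 0.)
δ = d·√n ⇒ d = δ/√n = 2.802/√57 = 0.3711.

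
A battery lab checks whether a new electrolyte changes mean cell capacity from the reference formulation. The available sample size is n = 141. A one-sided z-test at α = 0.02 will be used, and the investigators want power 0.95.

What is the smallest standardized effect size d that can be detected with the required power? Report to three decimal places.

Required noncentrality: δ = z_{0.02} + z_{0.05} = 2.054 + 1.645 = 3.699.
δ = d·√n ⇒ d = δ/√n = 3.699/√141 = 0.3115.

d ≈ 0.311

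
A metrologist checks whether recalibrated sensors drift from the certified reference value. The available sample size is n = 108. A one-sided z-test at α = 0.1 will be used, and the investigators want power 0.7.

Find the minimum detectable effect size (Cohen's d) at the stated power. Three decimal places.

Need Φ(δ − 1.282) = 0.7, so δ = 1.282 + 0.524 = 1.806.
δ = d·√n ⇒ d = δ/√n = 1.806/√108 = 0.1738.

d ≈ 0.174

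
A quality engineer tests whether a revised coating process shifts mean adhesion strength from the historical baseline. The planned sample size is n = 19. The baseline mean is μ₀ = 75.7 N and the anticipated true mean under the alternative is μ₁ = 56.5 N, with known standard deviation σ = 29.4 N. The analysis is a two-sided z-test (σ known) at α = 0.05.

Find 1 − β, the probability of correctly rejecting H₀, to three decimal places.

Standardized effect: d = |μ₁ − μ₀| / σ = |56.5 − 75.7| / 29.4 = 0.6531
Noncentrality parameter: δ = d·√n = 0.6531 × √19 = 2.8466
Two-sided α = 0.05 → critical value z_{0.025} = 1.960.
Power = Φ(δ − 1.960) + Φ(−δ − 1.960) = Φ(0.887) + Φ(-4.807) = 0.8124 + 0.0000 = 0.8124.

Power ≈ 0.812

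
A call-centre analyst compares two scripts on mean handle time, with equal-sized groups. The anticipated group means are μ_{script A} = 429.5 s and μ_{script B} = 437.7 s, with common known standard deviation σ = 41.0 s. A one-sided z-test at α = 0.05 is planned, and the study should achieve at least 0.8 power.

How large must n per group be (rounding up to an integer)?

n = 310 per group

Standardized effect: d = |μ_{script A} − μ_{script B}| / σ = |429.5 − 437.7| / 41.0 = 0.2000
Set Φ(δ − 1.645) = 0.8; then δ − 1.645 = Φ⁻¹(0.8) = 0.842, giving δ = 2.486.
δ = d·√(n/2) ⇒ n = 2(δ/d)² = 2 × (2.486 / 0.2000)² = 309.13.
Rounding up, n = 310 per group.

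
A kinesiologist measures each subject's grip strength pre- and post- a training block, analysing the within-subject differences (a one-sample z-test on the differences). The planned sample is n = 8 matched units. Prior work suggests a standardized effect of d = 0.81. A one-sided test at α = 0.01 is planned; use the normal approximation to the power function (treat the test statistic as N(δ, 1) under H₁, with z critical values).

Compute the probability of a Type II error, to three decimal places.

Noncentrality parameter: δ = d·√n = 0.81 × √8 = 2.2910
Critical value for a one-sided test at α = 0.01: z_α = 2.326.
Power = P(Z > 2.326 − δ) = Φ(-0.035) = 0.4859.
Type II error: β = 1 − power = 1 − 0.4859 = 0.5141.

β ≈ 0.514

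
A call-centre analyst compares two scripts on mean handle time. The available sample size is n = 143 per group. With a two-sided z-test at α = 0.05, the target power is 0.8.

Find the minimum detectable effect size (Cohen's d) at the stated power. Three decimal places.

Required noncentrality: δ = z_{0.025} + z_{0.20} = 1.960 + 0.842 = 2.802.
(Lower-tail contribution to power is negligible for δ > 0.)
δ = d·√(n/2) ⇒ d = δ/√(n/2) = 2.802/√(143/2) = 0.3313.

d ≈ 0.331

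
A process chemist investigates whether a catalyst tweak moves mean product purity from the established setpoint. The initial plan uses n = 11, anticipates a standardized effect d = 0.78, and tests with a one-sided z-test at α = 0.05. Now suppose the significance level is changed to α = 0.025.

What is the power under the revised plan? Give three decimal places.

δ = d·√n = 0.78 × √11 = 2.5870 (unchanged). New critical value: z_{0.025} = 1.960.
Revised power = Φ(δ − 1.960) = Φ(0.627) = 0.7347.

Power ≈ 0.735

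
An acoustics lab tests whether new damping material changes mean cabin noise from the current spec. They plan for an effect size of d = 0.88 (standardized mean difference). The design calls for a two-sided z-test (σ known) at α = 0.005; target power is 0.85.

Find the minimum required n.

For power 0.85 need Φ(δ − z_{0.0025}) = 0.85, so δ = z_{0.0025} + z_{0.15} = 2.807 + 1.036 = 3.843.
(The Φ(−δ − z_{α/2}) term is vanishingly small for δ > 0 and is dropped in the standard sample-size formula.)
δ = d·√n ⇒ n = (δ/d)² = (3.843 / 0.88)² = 19.08.
Round up to the next whole unit.

n = 20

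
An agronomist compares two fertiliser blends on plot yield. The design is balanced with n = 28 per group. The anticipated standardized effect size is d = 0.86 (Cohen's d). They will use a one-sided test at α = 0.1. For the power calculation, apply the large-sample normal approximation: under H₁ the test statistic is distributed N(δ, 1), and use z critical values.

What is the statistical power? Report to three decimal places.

Power ≈ 0.974

Noncentrality parameter: δ = d·√(n/2) = 0.86 × √(28/2) = 3.2178
Critical value for a one-sided test at α = 0.1: z_α = 1.282.
Power = Φ(δ − 1.282) = Φ(1.936) = 0.9736.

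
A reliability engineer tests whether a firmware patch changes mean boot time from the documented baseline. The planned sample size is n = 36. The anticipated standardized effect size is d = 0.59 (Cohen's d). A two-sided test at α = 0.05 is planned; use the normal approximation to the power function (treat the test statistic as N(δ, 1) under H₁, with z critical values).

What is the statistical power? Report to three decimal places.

Noncentrality parameter: δ = d·√n = 0.59 × √36 = 3.5400
Critical value for a two-sided test at α = 0.05: z_{α/2} = 1.960.
Power = Φ(δ − 1.960) + Φ(−δ − 1.960) = Φ(1.580) + Φ(-5.500) = 0.9430 + 0.0000 = 0.9430.

Power ≈ 0.943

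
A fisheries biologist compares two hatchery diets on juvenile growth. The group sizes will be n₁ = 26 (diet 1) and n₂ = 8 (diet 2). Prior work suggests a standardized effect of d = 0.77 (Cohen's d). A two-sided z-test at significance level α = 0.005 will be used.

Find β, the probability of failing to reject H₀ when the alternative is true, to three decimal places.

β ≈ 0.817

Noncentrality parameter: δ = d / √(1/n₁ + 1/n₂) = 0.77 / √(1/26 + 1/8) = 1.9045
Two-sided α = 0.005 → critical value z_{0.0025} = 2.807.
Power = Φ(δ − 2.807) + Φ(−δ − 2.807) = Φ(-0.903) + Φ(-4.712) = 0.1834 + 0.0000 = 0.1834.
Type II error: β = 1 − power = 1 − 0.1834 = 0.8166.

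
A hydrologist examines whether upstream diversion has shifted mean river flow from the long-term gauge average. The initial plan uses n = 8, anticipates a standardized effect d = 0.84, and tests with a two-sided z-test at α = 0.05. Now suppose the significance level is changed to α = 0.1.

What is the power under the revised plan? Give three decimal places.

δ = d·√n = 0.84 × √8 = 2.3759 (unchanged). New critical value: z_{0.05} = 1.645.
Revised power = Φ(δ − 1.645) + Φ(−δ − 1.645) = Φ(0.731) + Φ(-4.021) = 0.7676 + 0.0000 = 0.7676.

Power ≈ 0.768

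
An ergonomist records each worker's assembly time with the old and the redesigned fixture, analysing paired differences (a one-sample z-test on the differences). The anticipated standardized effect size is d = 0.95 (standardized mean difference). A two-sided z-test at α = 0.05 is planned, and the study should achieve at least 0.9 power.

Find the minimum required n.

n = 12

For power 0.9 need Φ(δ − z_{0.025}) = 0.9, so δ = z_{0.025} + z_{0.10} = 1.960 + 1.282 = 3.242.
(The Φ(−δ − z_{α/2}) term is vanishingly small for δ > 0 and is dropped in the standard sample-size formula.)
δ = d·√n ⇒ n = (δ/d)² = (3.242 / 0.95)² = 11.64.
Round up to the next whole unit.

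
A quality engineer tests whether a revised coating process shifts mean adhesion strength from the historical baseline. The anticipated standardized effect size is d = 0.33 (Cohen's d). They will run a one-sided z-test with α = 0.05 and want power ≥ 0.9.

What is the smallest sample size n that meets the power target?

Set Φ(δ − 1.645) = 0.9; then δ − 1.645 = Φ⁻¹(0.9) = 1.282, giving δ = 2.926.
δ = d·√n ⇒ n = (δ/d)² = (2.926 / 0.33)² = 78.64.
Round up to the next whole unit.

n = 79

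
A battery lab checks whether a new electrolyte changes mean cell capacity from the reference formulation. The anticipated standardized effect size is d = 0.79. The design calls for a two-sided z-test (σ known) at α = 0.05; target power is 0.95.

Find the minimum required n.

For power 0.95 need Φ(δ − z_{0.025}) = 0.95, so δ = z_{0.025} + z_{0.05} = 1.960 + 1.645 = 3.605.
(For δ > 0 the lower-tail rejection region contributes negligibly to power, so the one-term inversion is standard.)
δ = d·√n ⇒ n = (δ/d)² = (3.605 / 0.79)² = 20.82.
Rounding up, n = 21.

n = 21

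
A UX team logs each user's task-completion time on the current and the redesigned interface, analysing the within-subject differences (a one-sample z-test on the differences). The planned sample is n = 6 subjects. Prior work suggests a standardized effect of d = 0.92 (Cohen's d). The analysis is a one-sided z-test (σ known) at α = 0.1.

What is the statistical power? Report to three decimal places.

Noncentrality parameter: δ = d·√n = 0.92 × √6 = 2.2535
One-sided α = 0.1 → critical value z_{0.1} = 1.282.
Power = P(Z > 1.282 − δ) = Φ(0.972) = 0.8345.

Power ≈ 0.834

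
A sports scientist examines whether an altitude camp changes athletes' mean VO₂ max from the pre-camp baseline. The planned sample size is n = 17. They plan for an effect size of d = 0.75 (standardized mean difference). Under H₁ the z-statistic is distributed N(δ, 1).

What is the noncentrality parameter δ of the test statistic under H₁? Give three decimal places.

δ ≈ 3.092

The noncentrality parameter scales effect size by the design's sample-size factor: δ = d·√n = 0.75 × √17 = 3.0923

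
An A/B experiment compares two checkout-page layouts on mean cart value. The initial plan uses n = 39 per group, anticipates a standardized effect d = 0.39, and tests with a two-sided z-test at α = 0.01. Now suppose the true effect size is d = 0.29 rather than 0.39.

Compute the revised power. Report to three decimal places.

With d = 0.29: δ = d·√(n/2) = 0.29 × √(39/2) = 1.2806. Critical value z_{0.005} = 2.576.
Revised power = Φ(δ − 2.576) + Φ(−δ − 2.576) = Φ(-1.295) + Φ(-3.856) = 0.0976 + 0.0001 = 0.0977.

Power ≈ 0.098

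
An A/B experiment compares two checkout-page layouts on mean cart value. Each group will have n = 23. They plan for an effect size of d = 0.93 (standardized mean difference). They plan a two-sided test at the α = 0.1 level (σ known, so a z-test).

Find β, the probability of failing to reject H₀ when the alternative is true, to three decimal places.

Noncentrality parameter: δ = d·√(n/2) = 0.93 × √(23/2) = 3.1538
Two-sided α = 0.1 → critical value z_{0.05} = 1.645.
Power = Φ(δ − 1.645) + Φ(−δ − 1.645) = Φ(1.509) + Φ(-4.799) = 0.9343 + 0.0000 = 0.9343.
Type II error: β = 1 − power = 1 − 0.9343 = 0.0657.

β ≈ 0.066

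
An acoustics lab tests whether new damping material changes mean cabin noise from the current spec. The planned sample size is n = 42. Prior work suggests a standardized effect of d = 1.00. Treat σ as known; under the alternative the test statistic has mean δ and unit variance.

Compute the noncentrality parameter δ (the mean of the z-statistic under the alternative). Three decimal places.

The noncentrality parameter scales effect size by the design's sample-size factor: δ = d·√n = 1.00 × √42 = 6.4807

δ ≈ 6.481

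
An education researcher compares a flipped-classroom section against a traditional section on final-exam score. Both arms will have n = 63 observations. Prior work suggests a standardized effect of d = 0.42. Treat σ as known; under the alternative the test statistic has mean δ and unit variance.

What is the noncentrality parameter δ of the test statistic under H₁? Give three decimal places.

δ ≈ 2.357

δ = d·√(n/2) = 0.42 × √(63/2) = 2.3572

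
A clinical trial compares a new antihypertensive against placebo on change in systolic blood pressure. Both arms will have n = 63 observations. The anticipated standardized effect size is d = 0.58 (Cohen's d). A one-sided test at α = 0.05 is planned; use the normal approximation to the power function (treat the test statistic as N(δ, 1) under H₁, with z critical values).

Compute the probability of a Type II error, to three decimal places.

β ≈ 0.054

Noncentrality parameter: δ = d·√(n/2) = 0.58 × √(63/2) = 3.2552
Critical value for a one-sided test at α = 0.05: z_α = 1.645.
Power = Φ(δ − 1.645) = Φ(1.610) = 0.9463.
Type II error: β = 1 − power = 1 − 0.9463 = 0.0537.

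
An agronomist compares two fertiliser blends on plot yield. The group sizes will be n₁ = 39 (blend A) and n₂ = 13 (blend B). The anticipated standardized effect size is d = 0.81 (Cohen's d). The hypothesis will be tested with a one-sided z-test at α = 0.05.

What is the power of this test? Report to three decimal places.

Power ≈ 0.812

Noncentrality parameter: δ = d / √(1/n₁ + 1/n₂) = 0.81 / √(1/39 + 1/13) = 2.5292
Critical value for a one-sided test at α = 0.05: z_α = 1.645.
Power = P(Z > 1.645 − δ) = Φ(0.884) = 0.8118.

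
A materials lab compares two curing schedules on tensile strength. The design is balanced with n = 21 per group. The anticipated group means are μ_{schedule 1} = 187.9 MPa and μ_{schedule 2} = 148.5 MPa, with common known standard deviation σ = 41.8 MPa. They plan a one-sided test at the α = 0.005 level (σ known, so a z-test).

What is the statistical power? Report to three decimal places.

Standardized effect: d = |μ_{schedule 1} − μ_{schedule 2}| / σ = |187.9 − 148.5| / 41.8 = 0.9426
Noncentrality parameter: λ = d·√(n/2) = 0.9426 × √(21/2) = 3.0543
One-sided α = 0.005 → critical value z_{0.005} = 2.576.
Power = Φ(λ − 2.576) = Φ(0.478) = 0.6838.

Power ≈ 0.684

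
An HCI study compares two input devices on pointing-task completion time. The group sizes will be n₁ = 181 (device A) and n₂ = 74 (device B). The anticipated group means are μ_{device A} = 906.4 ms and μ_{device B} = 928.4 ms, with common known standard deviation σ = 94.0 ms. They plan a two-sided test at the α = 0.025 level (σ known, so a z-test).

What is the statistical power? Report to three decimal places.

Standardized effect: d = |μ_{device A} − μ_{device B}| / σ = |906.4 − 928.4| / 94.0 = 0.2340
Noncentrality parameter: δ = d / √(1/n₁ + 1/n₂) = 0.2340 / √(1/181 + 1/74) = 1.6962
Critical value for a two-sided test at α = 0.025: z_{α/2} = 2.241.
Power = Φ(δ − 2.241) + Φ(−δ − 2.241) = Φ(-0.545) + Φ(-3.938) = 0.2928 + 0.0000 = 0.2929.

Power ≈ 0.293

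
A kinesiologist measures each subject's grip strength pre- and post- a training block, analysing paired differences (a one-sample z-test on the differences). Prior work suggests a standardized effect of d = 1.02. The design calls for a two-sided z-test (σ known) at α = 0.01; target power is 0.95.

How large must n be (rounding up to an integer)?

n = 18

For power 0.95 need Φ(δ − z_{0.005}) = 0.95, so δ = z_{0.005} + z_{0.05} = 2.576 + 1.645 = 4.221.
(The Φ(−δ − z_{α/2}) term is vanishingly small for δ > 0 and is dropped in the standard sample-size formula.)
δ = d·√n ⇒ n = (δ/d)² = (4.221 / 1.02)² = 17.12.
Rounding up, n = 18.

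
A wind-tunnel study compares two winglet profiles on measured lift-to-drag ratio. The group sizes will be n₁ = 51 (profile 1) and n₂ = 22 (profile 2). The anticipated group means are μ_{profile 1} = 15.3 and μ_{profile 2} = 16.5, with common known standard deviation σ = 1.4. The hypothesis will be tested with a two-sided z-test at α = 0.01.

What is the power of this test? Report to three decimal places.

Power ≈ 0.784

Standardized effect: d = |μ_{profile 1} − μ_{profile 2}| / σ = |15.3 − 16.5| / 1.4 = 0.8571
Noncentrality parameter: δ = d / √(1/n₁ + 1/n₂) = 0.8571 / √(1/51 + 1/22) = 3.3604
Critical value for a two-sided test at α = 0.01: z_{α/2} = 2.576.
Power = Φ(δ − 2.576) + Φ(−δ − 2.576) = Φ(0.785) + Φ(-5.936) = 0.7836 + 0.0000 = 0.7836.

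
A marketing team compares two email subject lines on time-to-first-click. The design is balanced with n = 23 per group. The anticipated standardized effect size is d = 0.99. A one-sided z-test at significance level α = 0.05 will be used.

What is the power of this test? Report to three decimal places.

Power ≈ 0.957

Noncentrality parameter: δ = d·√(n/2) = 0.99 × √(23/2) = 3.3573
Critical value for a one-sided test at α = 0.05: z_α = 1.645.
Power = P(Z > 1.645 − δ) = Φ(1.712) = 0.9566.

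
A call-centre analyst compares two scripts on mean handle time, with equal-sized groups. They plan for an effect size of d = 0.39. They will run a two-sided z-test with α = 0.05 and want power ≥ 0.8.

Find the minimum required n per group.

n = 104 per group

For power 0.8 need Φ(δ − z_{0.025}) = 0.8, so δ = z_{0.025} + z_{0.20} = 1.960 + 0.842 = 2.802.
(Ignoring the negligible lower-tail rejection probability gives the usual closed-form inversion.)
δ = d·√(n/2) ⇒ n = 2(δ/d)² = 2 × (2.802 / 0.39)² = 103.21.
Rounding up, n = 104 per group.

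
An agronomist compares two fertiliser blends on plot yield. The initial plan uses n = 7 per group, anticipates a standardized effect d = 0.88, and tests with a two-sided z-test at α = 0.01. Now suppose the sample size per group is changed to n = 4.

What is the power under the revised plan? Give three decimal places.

With n = 4 per group: δ = d·√(n/2) = 0.88 × √(4/2) = 1.2445. Critical value z_{0.005} = 2.576.
Revised power = Φ(δ − 2.576) + Φ(−δ − 2.576) = Φ(-1.331) + Φ(-3.820) = 0.0915 + 0.0001 = 0.0916.

Power ≈ 0.092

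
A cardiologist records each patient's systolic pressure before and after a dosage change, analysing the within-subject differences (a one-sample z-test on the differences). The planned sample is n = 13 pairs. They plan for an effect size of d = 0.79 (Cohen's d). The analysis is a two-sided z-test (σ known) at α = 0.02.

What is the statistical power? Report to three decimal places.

Power ≈ 0.699

Noncentrality parameter: δ = d·√n = 0.79 × √13 = 2.8484
Two-sided α = 0.02 → critical value z_{0.01} = 2.326.
Power = Φ(δ − 2.326) + Φ(−δ − 2.326) = Φ(0.522) + Φ(-5.175) = 0.6992 + 0.0000 = 0.6992.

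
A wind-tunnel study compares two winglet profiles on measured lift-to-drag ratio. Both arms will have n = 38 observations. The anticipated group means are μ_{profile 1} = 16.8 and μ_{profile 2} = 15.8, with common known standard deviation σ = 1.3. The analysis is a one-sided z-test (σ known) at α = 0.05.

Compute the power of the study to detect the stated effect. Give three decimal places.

Standardized effect: d = |μ_{profile 1} − μ_{profile 2}| / σ = |16.8 − 15.8| / 1.3 = 0.7692
Noncentrality parameter: δ = d·√(n/2) = 0.7692 × √(38/2) = 3.3530
One-sided α = 0.05 → critical value z_{0.05} = 1.645.
Power = Φ(δ − 1.645) = Φ(1.708) = 0.9562.

Power ≈ 0.956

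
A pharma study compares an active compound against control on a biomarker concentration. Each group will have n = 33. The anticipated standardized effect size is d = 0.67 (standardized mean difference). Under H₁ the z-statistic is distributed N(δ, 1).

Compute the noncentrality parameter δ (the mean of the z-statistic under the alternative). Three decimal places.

δ ≈ 2.722

δ = d·√(n/2) = 0.67 × √(33/2) = 2.7216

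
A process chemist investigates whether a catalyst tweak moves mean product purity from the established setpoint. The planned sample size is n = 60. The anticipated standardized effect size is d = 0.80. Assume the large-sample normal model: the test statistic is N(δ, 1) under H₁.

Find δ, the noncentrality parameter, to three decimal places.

The noncentrality parameter scales effect size by the design's sample-size factor: δ = d·√n = 0.80 × √60 = 6.1968

δ ≈ 6.197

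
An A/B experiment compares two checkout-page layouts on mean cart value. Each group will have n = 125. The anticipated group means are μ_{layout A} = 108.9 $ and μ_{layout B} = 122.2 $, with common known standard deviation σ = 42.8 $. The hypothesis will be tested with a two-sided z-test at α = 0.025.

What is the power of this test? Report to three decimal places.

Power ≈ 0.585

Standardized effect: d = |μ_{layout A} − μ_{layout B}| / σ = |108.9 − 122.2| / 42.8 = 0.3107
Noncentrality parameter: δ = d·√(n/2) = 0.3107 × √(125/2) = 2.4567
Two-sided α = 0.025 → critical value z_{0.0125} = 2.241.
Power = Φ(δ − 2.241) + Φ(−δ − 2.241) = Φ(0.215) + Φ(-4.698) = 0.5852 + 0.0000 = 0.5852.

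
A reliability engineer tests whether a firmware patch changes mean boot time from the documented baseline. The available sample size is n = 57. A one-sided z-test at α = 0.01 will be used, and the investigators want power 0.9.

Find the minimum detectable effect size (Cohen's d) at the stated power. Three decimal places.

Required noncentrality: δ = z_{0.01} + z_{0.10} = 2.326 + 1.282 = 3.608.
δ = d·√n ⇒ d = δ/√n = 3.608/√57 = 0.4779.

d ≈ 0.478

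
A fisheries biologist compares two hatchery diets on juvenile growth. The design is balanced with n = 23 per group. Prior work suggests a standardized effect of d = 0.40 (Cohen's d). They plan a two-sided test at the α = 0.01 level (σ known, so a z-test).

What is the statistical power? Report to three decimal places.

Power ≈ 0.111

Noncentrality parameter: λ = d·√(n/2) = 0.40 × √(23/2) = 1.3565
Two-sided α = 0.01 → critical value z_{0.005} = 2.576.
Power = Φ(λ − 2.576) + Φ(−λ − 2.576) = Φ(-1.219) + Φ(-3.932) = 0.1114 + 0.0000 = 0.1114.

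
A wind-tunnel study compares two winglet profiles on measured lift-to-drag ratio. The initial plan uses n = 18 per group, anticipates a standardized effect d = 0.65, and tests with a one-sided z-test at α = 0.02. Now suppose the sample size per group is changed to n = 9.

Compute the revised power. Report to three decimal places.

Power ≈ 0.250

With n = 9 per group: δ = d·√(n/2) = 0.65 × √(9/2) = 1.3789. Critical value z_{0.02} = 2.054.
Revised power = Φ(δ − 2.054) = Φ(-0.675) = 0.2499.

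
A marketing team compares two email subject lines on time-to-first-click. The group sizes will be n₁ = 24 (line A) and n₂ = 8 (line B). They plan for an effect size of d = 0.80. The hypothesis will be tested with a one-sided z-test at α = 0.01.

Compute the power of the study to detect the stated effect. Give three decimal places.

Power ≈ 0.357

Noncentrality parameter: δ = d / √(1/n₁ + 1/n₂) = 0.80 / √(1/24 + 1/8) = 1.9596
Critical value for a one-sided test at α = 0.01: z_α = 2.326.
Power = Φ(δ − 2.326) = Φ(-0.367) = 0.3569.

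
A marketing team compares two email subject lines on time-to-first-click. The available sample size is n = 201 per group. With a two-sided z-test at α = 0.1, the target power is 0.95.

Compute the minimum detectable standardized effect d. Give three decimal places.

d ≈ 0.328

Required noncentrality: δ = z_{0.05} + z_{0.05} = 1.645 + 1.645 = 3.290.
(The second rejection-region term Φ(−δ − z_{α/2}) is negligible and dropped.)
δ = d·√(n/2) ⇒ d = δ/√(n/2) = 3.290/√(201/2) = 0.3282.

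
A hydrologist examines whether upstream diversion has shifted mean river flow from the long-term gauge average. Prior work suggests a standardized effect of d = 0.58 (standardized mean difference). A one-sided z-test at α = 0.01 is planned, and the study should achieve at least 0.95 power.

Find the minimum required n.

n = 47

Set Φ(δ − 2.326) = 0.95; then δ − 2.326 = Φ⁻¹(0.95) = 1.645, giving δ = 3.971.
δ = d·√n ⇒ n = (δ/d)² = (3.971 / 0.58)² = 46.88.
Round up to the next whole unit.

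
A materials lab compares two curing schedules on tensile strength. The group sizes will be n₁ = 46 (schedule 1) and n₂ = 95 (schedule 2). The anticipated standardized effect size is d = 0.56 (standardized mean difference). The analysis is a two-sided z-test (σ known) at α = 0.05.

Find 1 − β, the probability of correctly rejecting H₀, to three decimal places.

Noncentrality parameter: δ = d / √(1/n₁ + 1/n₂) = 0.56 / √(1/46 + 1/95) = 3.1176
Critical value for a two-sided test at α = 0.05: z_{α/2} = 1.960.
Power = Φ(δ − 1.960) + Φ(−δ − 1.960) = Φ(1.158) + Φ(-5.078) = 0.8765 + 0.0000 = 0.8765.

Power ≈ 0.876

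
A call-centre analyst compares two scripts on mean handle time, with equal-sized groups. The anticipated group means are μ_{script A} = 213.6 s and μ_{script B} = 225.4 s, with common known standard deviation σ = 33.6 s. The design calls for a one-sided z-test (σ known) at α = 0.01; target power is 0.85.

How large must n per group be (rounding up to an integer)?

n = 184 per group

Standardized effect: d = |μ_{script A} − μ_{script B}| / σ = |213.6 − 225.4| / 33.6 = 0.3512
Set Φ(δ − 2.326) = 0.85; then δ − 2.326 = Φ⁻¹(0.85) = 1.036, giving δ = 3.363.
δ = d·√(n/2) ⇒ n = 2(δ/d)² = 2 × (3.363 / 0.3512)² = 183.38.
Rounding up, n = 184 per group.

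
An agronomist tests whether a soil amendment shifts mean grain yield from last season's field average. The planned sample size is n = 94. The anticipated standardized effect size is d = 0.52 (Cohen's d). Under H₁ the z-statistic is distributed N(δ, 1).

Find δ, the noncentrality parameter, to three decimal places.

The noncentrality parameter scales effect size by the design's sample-size factor: δ = d·√n = 0.52 × √94 = 5.0416

δ ≈ 5.042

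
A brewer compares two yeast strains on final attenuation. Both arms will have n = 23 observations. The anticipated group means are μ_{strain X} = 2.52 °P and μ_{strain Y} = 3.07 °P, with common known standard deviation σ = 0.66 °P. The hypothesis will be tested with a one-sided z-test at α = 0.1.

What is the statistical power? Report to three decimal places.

Standardized effect: d = |μ_{strain X} − μ_{strain Y}| / σ = |2.52 − 3.07| / 0.66 = 0.8333
Noncentrality parameter: δ = d·√(n/2) = 0.8333 × √(23/2) = 2.8260
One-sided α = 0.1 → critical value z_{0.1} = 1.282.
Power = P(Z > 1.282 − δ) = Φ(1.544) = 0.9388.

Power ≈ 0.939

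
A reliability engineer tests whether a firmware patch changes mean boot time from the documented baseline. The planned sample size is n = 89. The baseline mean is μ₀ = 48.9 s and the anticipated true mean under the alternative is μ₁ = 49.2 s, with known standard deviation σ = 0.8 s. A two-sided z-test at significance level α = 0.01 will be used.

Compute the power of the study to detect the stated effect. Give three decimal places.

Standardized effect: d = |μ₁ − μ₀| / σ = |49.2 − 48.9| / 0.8 = 0.3750
Noncentrality parameter: δ = d·√n = 0.3750 × √89 = 3.5377
Critical value for a two-sided test at α = 0.01: z_{α/2} = 2.576.
Power = Φ(δ − 2.576) + Φ(−δ − 2.576) = Φ(0.962) + Φ(-6.114) = 0.8320 + 0.0000 = 0.8320.

Power ≈ 0.832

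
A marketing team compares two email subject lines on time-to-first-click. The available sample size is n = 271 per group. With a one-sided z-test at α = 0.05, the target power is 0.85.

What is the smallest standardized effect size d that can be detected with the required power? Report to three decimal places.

d ≈ 0.230

Need Φ(δ − 1.645) = 0.85, so δ = 1.645 + 1.036 = 2.681.
δ = d·√(n/2) ⇒ d = δ/√(n/2) = 2.681/√(271/2) = 0.2303.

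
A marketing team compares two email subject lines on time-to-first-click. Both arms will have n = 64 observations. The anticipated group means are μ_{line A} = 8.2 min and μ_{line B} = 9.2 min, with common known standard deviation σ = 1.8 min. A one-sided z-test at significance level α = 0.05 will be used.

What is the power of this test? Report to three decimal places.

Standardized effect: d = |μ_{line A} − μ_{line B}| / σ = |8.2 − 9.2| / 1.8 = 0.5556
Noncentrality parameter: δ = d·√(n/2) = 0.5556 × √(64/2) = 3.1427
Critical value for a one-sided test at α = 0.05: z_α = 1.645.
Power = P(Z > 1.645 − δ) = Φ(1.498) = 0.9329.

Power ≈ 0.933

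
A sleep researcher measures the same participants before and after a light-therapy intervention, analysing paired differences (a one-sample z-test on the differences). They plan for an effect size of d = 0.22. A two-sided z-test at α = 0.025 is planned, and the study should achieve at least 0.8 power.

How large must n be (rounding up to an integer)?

n = 197

Set Φ(δ − 2.241) = 0.8; then δ − 2.241 = Φ⁻¹(0.8) = 0.842, giving δ = 3.083.
(For δ > 0 the lower-tail rejection region contributes negligibly to power, so the one-term inversion is standard.)
δ = d·√n ⇒ n = (δ/d)² = (3.083 / 0.22)² = 196.39.
Rounding up, n = 197.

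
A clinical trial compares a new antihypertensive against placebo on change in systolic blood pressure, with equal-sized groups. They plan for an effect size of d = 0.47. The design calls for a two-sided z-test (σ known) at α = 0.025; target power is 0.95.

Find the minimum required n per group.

n = 137 per group

For power 0.95 need Φ(δ − z_{0.0125}) = 0.95, so δ = z_{0.0125} + z_{0.05} = 2.241 + 1.645 = 3.886.
(The Φ(−δ − z_{α/2}) term is vanishingly small for δ > 0 and is dropped in the standard sample-size formula.)
δ = d·√(n/2) ⇒ n = 2(δ/d)² = 2 × (3.886 / 0.47)² = 136.74.
Rounding up, n = 137 per group.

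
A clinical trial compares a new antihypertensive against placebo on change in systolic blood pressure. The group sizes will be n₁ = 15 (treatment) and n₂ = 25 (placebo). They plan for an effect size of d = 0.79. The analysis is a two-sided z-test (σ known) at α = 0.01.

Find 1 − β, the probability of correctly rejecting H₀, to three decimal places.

Power ≈ 0.438

Noncentrality parameter: δ = d / √(1/n₁ + 1/n₂) = 0.79 / √(1/15 + 1/25) = 2.4189
Two-sided α = 0.01 → critical value z_{0.005} = 2.576.
Power = Φ(δ − 2.576) + Φ(−δ − 2.576) = Φ(-0.157) + Φ(-4.995) = 0.4376 + 0.0000 = 0.4376.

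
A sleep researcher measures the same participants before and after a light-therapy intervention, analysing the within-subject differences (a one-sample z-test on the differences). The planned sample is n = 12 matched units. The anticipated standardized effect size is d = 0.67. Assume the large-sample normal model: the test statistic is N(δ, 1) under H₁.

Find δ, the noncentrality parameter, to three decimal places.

The noncentrality parameter scales effect size by the design's sample-size factor: δ = d·√n = 0.67 × √12 = 2.3209

δ ≈ 2.321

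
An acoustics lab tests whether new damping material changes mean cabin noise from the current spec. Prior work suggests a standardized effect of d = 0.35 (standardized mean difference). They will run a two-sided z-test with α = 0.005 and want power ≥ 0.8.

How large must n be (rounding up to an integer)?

Set Φ(δ − 2.807) = 0.8; then δ − 2.807 = Φ⁻¹(0.8) = 0.842, giving δ = 3.649.
(For δ > 0 the lower-tail rejection region contributes negligibly to power, so the one-term inversion is standard.)
δ = d·√n ⇒ n = (δ/d)² = (3.649 / 0.35)² = 108.67.
Round up to the next whole unit.

n = 109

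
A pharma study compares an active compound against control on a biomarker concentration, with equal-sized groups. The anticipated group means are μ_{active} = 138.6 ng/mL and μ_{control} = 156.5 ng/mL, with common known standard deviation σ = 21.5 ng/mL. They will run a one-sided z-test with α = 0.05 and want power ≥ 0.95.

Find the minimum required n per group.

Standardized effect: d = |μ_{active} − μ_{control}| / σ = |138.6 − 156.5| / 21.5 = 0.8326
Set Φ(δ − 1.645) = 0.95; then δ − 1.645 = Φ⁻¹(0.95) = 1.645, giving δ = 3.290.
δ = d·√(n/2) ⇒ n = 2(δ/d)² = 2 × (3.290 / 0.8326)² = 31.23.
Rounding up, n = 32 per group.

n = 32 per group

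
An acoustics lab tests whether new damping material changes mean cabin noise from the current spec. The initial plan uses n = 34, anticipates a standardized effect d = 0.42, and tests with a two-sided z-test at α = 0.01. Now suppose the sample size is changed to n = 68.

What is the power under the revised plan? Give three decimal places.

Power ≈ 0.813

With n = 68: δ = d·√n = 0.42 × √68 = 3.4634. Critical value z_{0.005} = 2.576.
Revised power = Φ(δ − 2.576) + Φ(−δ − 2.576) = Φ(0.888) + Φ(-6.039) = 0.8126 + 0.0000 = 0.8126.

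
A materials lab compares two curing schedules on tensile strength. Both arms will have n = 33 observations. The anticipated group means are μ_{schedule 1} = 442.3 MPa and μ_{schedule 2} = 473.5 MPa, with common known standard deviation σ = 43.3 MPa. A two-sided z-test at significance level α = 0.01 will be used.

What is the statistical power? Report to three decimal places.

Power ≈ 0.637

Standardized effect: d = |μ_{schedule 1} − μ_{schedule 2}| / σ = |442.3 − 473.5| / 43.3 = 0.7206
Noncentrality parameter: δ = d·√(n/2) = 0.7206 × √(33/2) = 2.9269
Two-sided α = 0.01 → critical value z_{0.005} = 2.576.
Power = Φ(δ − 2.576) + Φ(−δ − 2.576) = Φ(0.351) + Φ(-5.503) = 0.6372 + 0.0000 = 0.6372.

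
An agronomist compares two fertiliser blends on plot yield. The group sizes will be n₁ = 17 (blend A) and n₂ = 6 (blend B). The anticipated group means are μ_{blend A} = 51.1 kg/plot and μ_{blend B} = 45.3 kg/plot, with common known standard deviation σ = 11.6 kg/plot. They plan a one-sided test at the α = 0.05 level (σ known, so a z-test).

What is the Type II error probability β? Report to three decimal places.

Standardized effect: d = |μ_{blend A} − μ_{blend B}| / σ = |51.1 − 45.3| / 11.6 = 0.5000
Noncentrality parameter: δ = d / √(1/n₁ + 1/n₂) = 0.5000 / √(1/17 + 1/6) = 1.0529
One-sided α = 0.05 → critical value z_{0.05} = 1.645.
Power = P(Z > 1.645 − δ) = Φ(-0.592) = 0.2770.
Type II error: β = 1 − power = 1 − 0.2770 = 0.7230.

β ≈ 0.723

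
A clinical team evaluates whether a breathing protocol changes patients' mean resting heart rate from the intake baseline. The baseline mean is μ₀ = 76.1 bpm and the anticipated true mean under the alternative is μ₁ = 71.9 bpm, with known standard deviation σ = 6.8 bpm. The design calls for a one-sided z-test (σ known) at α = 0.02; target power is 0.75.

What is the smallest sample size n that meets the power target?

Standardized effect: d = |μ₁ − μ₀| / σ = |71.9 − 76.1| / 6.8 = 0.6176
For power 0.75 need Φ(δ − z_{0.02}) = 0.75, so δ = z_{0.02} + z_{0.25} = 2.054 + 0.674 = 2.728.
δ = d·√n ⇒ n = (δ/d)² = (2.728 / 0.6176)² = 19.51.
Rounding up, n = 20.

n = 20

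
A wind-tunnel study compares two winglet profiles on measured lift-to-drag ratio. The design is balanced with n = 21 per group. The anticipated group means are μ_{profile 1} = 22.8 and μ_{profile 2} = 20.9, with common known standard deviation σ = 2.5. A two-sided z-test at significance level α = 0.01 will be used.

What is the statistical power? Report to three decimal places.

Standardized effect: d = |μ_{profile 1} − μ_{profile 2}| / σ = |22.8 − 20.9| / 2.5 = 0.7600
Noncentrality parameter: δ = d·√(n/2) = 0.7600 × √(21/2) = 2.4627
Two-sided α = 0.01 → critical value z_{0.005} = 2.576.
Power = Φ(δ − 2.576) + Φ(−δ − 2.576) = Φ(-0.113) + Φ(-5.039) = 0.4550 + 0.0000 = 0.4550.

Power ≈ 0.455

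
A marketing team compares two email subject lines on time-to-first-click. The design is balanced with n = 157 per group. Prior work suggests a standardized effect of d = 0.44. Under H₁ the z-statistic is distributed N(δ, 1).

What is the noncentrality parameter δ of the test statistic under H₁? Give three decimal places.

δ ≈ 3.898

δ = d·√(n/2) = 0.44 × √(157/2) = 3.8984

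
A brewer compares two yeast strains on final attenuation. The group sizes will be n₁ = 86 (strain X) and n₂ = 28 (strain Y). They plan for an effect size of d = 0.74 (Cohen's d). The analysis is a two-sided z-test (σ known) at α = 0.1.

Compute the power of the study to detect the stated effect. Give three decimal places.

Power ≈ 0.960

Noncentrality parameter: δ = d / √(1/n₁ + 1/n₂) = 0.74 / √(1/86 + 1/28) = 3.4010
Critical value for a two-sided test at α = 0.1: z_{α/2} = 1.645.
Power = Φ(δ − 1.645) + Φ(−δ − 1.645) = Φ(1.756) + Φ(-5.046) = 0.9605 + 0.0000 = 0.9605.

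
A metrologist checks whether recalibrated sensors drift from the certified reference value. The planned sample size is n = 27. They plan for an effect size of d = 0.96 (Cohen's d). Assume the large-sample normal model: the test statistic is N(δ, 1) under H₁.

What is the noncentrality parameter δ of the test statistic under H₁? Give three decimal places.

The noncentrality parameter scales effect size by the design's sample-size factor: δ = d·√n = 0.96 × √27 = 4.9883

δ ≈ 4.988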